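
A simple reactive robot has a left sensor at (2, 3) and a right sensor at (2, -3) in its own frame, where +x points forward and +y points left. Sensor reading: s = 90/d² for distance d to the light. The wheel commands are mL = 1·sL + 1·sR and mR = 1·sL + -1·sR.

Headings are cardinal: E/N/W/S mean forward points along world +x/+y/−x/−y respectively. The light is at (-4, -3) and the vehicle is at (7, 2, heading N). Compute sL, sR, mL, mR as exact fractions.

90/113 18/49 6444/5537 2376/5537

left sensor world pos  = (4, 4); dL² = 113
right sensor world pos = (10, 4); dR² = 245
sL = 90/113 = 90/113
sR = 90/245 = 18/49
mL = 1·sL + 1·sR = 6444/5537
mR = 1·sL + -1·sR = 2376/5537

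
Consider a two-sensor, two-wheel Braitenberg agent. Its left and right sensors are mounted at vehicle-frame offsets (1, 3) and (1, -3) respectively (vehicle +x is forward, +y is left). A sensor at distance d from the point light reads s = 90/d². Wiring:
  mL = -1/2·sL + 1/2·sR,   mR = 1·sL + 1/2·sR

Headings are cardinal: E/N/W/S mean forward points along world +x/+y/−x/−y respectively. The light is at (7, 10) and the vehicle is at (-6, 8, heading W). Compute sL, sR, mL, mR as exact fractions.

left sensor world pos  = (-7, 5); dL² = 221
right sensor world pos = (-7, 11); dR² = 197
sL = 90/221 = 90/221
sR = 90/197 = 90/197
mL = -1/2·sL + 1/2·sR = 1080/43537
mR = 1·sL + 1/2·sR = 27675/43537

90/221 90/197 1080/43537 27675/43537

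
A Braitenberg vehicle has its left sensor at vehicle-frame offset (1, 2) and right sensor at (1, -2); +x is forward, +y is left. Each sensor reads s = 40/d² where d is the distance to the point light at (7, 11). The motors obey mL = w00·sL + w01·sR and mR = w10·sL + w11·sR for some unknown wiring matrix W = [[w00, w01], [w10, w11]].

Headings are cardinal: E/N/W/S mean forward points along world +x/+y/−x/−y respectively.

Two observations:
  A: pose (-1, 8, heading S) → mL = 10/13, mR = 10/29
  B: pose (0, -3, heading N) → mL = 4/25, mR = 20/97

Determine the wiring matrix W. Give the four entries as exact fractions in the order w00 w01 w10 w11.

1 0 0 1

obs A: pose=(-1,8,S) → sL=10/13, sR=10/29, mL=10/13, mR=10/29
obs B: pose=(0,-3,N) → sL=4/25, sR=20/97, mL=4/25, mR=20/97
sensor matrix S = [[10/13, 10/29], [4/25, 20/97]]; det S = 18912/182845
solve [mL_A; mL_B] = S·[w00; w01] and [mR_A; mR_B] = S·[w10; w11]:
  w00 = 1, w01 = 0, w10 = 0, w11 = 1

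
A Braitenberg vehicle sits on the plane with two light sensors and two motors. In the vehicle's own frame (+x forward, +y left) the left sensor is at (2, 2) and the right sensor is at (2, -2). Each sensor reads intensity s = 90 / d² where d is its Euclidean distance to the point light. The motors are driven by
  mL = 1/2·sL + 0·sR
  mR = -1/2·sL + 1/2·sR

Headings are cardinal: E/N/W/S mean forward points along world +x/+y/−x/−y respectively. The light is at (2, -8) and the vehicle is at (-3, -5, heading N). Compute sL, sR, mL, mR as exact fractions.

left sensor world pos  = (-5, -3); dL² = 74
right sensor world pos = (-1, -3); dR² = 34
sL = 90/74 = 45/37
sR = 90/34 = 45/17
mL = 1/2·sL + 0·sR = 45/74
mR = -1/2·sL + 1/2·sR = 450/629

45/37 45/17 45/74 450/629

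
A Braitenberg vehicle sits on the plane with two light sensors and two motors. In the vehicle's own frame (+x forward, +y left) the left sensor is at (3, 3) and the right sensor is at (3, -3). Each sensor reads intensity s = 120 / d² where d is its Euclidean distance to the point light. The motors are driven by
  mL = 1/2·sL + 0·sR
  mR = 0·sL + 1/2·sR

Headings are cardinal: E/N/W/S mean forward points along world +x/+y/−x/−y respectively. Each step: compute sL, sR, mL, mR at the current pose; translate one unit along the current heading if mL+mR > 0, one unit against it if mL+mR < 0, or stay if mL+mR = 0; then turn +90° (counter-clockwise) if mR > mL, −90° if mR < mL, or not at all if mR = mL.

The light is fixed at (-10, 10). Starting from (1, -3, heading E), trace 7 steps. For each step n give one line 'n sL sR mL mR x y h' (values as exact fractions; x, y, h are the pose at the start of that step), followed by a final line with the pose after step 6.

n=0: pose=(1,-3,E); sL=15/37, sR=30/113; mL=15/74, mR=15/113; mL+mR=2805/8362 → advance +1; mR−mL=-585/8362 → turn -1·90°
n=1: pose=(2,-3,S); sL=120/481, sR=120/337; mL=60/481, mR=60/337; mL+mR=49080/162097 → advance +1; mR−mL=8640/162097 → turn +1·90°
n=2: pose=(2,-4,E); sL=60/173, sR=60/257; mL=30/173, mR=30/257; mL+mR=12900/44461 → advance +1; mR−mL=-2520/44461 → turn -1·90°
n=3: pose=(3,-4,S); sL=24/109, sR=120/389; mL=12/109, mR=60/389; mL+mR=11208/42401 → advance +1; mR−mL=1872/42401 → turn +1·90°
n=4: pose=(3,-5,E); sL=3/10, sR=6/29; mL=3/20, mR=3/29; mL+mR=147/580 → advance +1; mR−mL=-27/580 → turn -1·90°
n=5: pose=(4,-5,S); sL=120/613, sR=24/89; mL=60/613, mR=12/89; mL+mR=12696/54557 → advance +1; mR−mL=2016/54557 → turn +1·90°
n=6: pose=(4,-6,E); sL=60/229, sR=12/65; mL=30/229, mR=6/65; mL+mR=3324/14885 → advance +1; mR−mL=-576/14885 → turn -1·90°

0 15/37 30/113 15/74 15/113 1 -3 E
1 120/481 120/337 60/481 60/337 2 -3 S
2 60/173 60/257 30/173 30/257 2 -4 E
3 24/109 120/389 12/109 60/389 3 -4 S
4 3/10 6/29 3/20 3/29 3 -5 E
5 120/613 24/89 60/613 12/89 4 -5 S
6 60/229 12/65 30/229 6/65 4 -6 E
final 5 -6 S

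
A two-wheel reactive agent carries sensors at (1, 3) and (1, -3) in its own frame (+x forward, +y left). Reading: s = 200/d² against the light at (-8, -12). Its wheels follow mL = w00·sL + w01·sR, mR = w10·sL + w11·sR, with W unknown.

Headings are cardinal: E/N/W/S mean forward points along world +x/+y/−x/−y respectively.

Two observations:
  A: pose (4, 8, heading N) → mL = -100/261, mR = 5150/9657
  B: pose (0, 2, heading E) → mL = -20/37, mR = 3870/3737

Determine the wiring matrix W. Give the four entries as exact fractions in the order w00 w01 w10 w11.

obs A: pose=(4,8,N) → sL=100/261, sR=100/333, mL=-100/261, mR=5150/9657
obs B: pose=(0,2,E) → sL=20/37, sR=100/101, mL=-20/37, mR=3870/3737
sensor matrix S = [[100/261, 100/333], [20/37, 100/101]]; det S = 7832000/36088209
solve [mL_A; mL_B] = S·[w00; w01] and [mR_A; mR_B] = S·[w10; w11]:
  w00 = -1, w01 = 0, w10 = 1, w11 = 1/2

-1 0 1 1/2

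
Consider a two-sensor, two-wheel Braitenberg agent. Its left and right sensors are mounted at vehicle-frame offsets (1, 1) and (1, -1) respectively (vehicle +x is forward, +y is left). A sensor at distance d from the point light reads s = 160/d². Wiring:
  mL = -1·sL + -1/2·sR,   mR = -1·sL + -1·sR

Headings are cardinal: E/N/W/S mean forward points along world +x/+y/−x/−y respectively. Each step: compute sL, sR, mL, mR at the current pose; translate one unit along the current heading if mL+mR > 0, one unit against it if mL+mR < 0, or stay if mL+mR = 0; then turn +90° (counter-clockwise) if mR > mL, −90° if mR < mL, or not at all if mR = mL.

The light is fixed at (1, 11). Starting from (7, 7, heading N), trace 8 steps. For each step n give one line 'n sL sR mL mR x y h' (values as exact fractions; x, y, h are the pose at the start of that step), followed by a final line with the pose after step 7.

0 80/17 80/29 -3000/493 -3680/493 7 7 N
1 32/13 32/17 -752/221 -960/221 7 6 E
2 20/9 40/13 -440/117 -620/117 6 6 S
3 160/41 32/5 -1456/205 -2112/205 6 7 W
4 80/17 80/29 -3000/493 -3680/493 7 7 N
5 32/13 32/17 -752/221 -960/221 7 6 E
6 20/9 40/13 -440/117 -620/117 6 6 S
7 160/41 32/5 -1456/205 -2112/205 6 7 W
final 7 7 N

n=0: pose=(7,7,N); sL=80/17, sR=80/29; mL=-3000/493, mR=-3680/493; mL+mR=-6680/493 → advance -1; mR−mL=-40/29 → turn -1·90°
n=1: pose=(7,6,E); sL=32/13, sR=32/17; mL=-752/221, mR=-960/221; mL+mR=-1712/221 → advance -1; mR−mL=-16/17 → turn -1·90°
n=2: pose=(6,6,S); sL=20/9, sR=40/13; mL=-440/117, mR=-620/117; mL+mR=-1060/117 → advance -1; mR−mL=-20/13 → turn -1·90°
n=3: pose=(6,7,W); sL=160/41, sR=32/5; mL=-1456/205, mR=-2112/205; mL+mR=-3568/205 → advance -1; mR−mL=-16/5 → turn -1·90°
n=4: pose=(7,7,N); sL=80/17, sR=80/29; mL=-3000/493, mR=-3680/493; mL+mR=-6680/493 → advance -1; mR−mL=-40/29 → turn -1·90°
n=5: pose=(7,6,E); sL=32/13, sR=32/17; mL=-752/221, mR=-960/221; mL+mR=-1712/221 → advance -1; mR−mL=-16/17 → turn -1·90°
n=6: pose=(6,6,S); sL=20/9, sR=40/13; mL=-440/117, mR=-620/117; mL+mR=-1060/117 → advance -1; mR−mL=-20/13 → turn -1·90°
n=7: pose=(6,7,W); sL=160/41, sR=32/5; mL=-1456/205, mR=-2112/205; mL+mR=-3568/205 → advance -1; mR−mL=-16/5 → turn -1·90°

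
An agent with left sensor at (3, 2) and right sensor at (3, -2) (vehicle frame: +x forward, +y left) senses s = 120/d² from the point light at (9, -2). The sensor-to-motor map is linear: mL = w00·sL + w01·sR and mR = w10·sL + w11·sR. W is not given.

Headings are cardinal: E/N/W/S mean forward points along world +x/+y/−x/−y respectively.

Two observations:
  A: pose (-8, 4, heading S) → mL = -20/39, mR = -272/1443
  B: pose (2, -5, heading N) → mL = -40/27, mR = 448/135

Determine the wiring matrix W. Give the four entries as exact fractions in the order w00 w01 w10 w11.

obs A: pose=(-8,4,S) → sL=20/39, sR=12/37, mL=-20/39, mR=-272/1443
obs B: pose=(2,-5,N) → sL=40/27, sR=24/5, mL=-40/27, mR=448/135
sensor matrix S = [[20/39, 12/37], [40/27, 24/5]]; det S = 8576/4329
solve [mL_A; mL_B] = S·[w00; w01] and [mR_A; mR_B] = S·[w10; w11]:
  w00 = -1, w01 = 0, w10 = -1, w11 = 1

-1 0 -1 1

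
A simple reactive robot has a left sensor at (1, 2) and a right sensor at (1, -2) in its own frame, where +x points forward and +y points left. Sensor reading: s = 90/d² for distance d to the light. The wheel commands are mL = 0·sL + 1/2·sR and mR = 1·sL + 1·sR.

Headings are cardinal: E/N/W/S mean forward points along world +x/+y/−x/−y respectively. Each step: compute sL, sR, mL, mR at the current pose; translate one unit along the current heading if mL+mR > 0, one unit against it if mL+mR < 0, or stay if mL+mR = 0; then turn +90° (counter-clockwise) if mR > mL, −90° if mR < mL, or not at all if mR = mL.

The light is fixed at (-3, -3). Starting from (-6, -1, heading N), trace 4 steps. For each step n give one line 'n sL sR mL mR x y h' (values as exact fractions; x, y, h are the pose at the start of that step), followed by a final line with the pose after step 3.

0 45/17 9 9/2 198/17 -6 -1 N
1 90/17 90/41 45/41 5220/697 -6 0 W
2 45/4 9/4 9/8 27/2 -7 0 S
3 18/5 10 5 68/5 -7 -1 E
final -6 -1 N

n=0: pose=(-6,-1,N); sL=45/17, sR=9; mL=9/2, mR=198/17; mL+mR=549/34 → advance +1; mR−mL=243/34 → turn +1·90°
n=1: pose=(-6,0,W); sL=90/17, sR=90/41; mL=45/41, mR=5220/697; mL+mR=5985/697 → advance +1; mR−mL=4455/697 → turn +1·90°
n=2: pose=(-7,0,S); sL=45/4, sR=9/4; mL=9/8, mR=27/2; mL+mR=117/8 → advance +1; mR−mL=99/8 → turn +1·90°
n=3: pose=(-7,-1,E); sL=18/5, sR=10; mL=5, mR=68/5; mL+mR=93/5 → advance +1; mR−mL=43/5 → turn +1·90°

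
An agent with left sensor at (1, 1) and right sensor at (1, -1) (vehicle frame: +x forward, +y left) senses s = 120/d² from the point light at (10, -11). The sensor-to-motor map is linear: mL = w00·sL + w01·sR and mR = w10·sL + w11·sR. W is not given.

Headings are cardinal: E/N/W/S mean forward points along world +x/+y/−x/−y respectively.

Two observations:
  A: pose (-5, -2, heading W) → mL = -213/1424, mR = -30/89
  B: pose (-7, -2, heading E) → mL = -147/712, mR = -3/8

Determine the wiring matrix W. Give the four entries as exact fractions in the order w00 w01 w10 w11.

obs A: pose=(-5,-2,W) → sL=3/8, sR=30/89, mL=-213/1424, mR=-30/89
obs B: pose=(-7,-2,E) → sL=30/89, sR=3/8, mL=-147/712, mR=-3/8
sensor matrix S = [[3/8, 30/89], [30/89, 3/8]]; det S = 13689/506944
solve [mL_A; mL_B] = S·[w00; w01] and [mR_A; mR_B] = S·[w10; w11]:
  w00 = 1/2, w01 = -1, w10 = 0, w11 = -1

1/2 -1 0 -1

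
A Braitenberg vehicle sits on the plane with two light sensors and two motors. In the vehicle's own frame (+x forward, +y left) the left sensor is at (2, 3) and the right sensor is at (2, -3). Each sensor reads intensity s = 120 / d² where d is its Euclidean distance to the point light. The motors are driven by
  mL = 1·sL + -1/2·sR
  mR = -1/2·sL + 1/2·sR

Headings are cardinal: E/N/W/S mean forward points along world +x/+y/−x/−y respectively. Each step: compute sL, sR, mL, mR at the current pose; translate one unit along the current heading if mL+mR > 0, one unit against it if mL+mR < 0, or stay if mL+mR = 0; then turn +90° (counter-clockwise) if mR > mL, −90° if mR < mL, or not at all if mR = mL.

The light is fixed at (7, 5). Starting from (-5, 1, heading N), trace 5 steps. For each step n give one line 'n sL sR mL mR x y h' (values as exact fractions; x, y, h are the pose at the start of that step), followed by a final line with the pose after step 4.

n=0: pose=(-5,1,N); sL=120/229, sR=24/17; mL=-708/3893, mR=1728/3893; mL+mR=60/229 → advance +1; mR−mL=2436/3893 → turn +1·90°
n=1: pose=(-5,2,W); sL=15/29, sR=30/49; mL=300/1421, mR=135/2842; mL+mR=15/58 → advance +1; mR−mL=-465/2842 → turn -1·90°
n=2: pose=(-6,2,N); sL=120/257, sR=120/101; mL=-3300/25957, mR=9360/25957; mL+mR=60/257 → advance +1; mR−mL=12660/25957 → turn +1·90°
n=3: pose=(-6,3,W); sL=12/25, sR=60/113; mL=606/2825, mR=72/2825; mL+mR=6/25 → advance +1; mR−mL=-534/2825 → turn -1·90°
n=4: pose=(-7,3,N); sL=120/289, sR=120/121; mL=-2820/34969, mR=10080/34969; mL+mR=60/289 → advance +1; mR−mL=12900/34969 → turn +1·90°

0 120/229 24/17 -708/3893 1728/3893 -5 1 N
1 15/29 30/49 300/1421 135/2842 -5 2 W
2 120/257 120/101 -3300/25957 9360/25957 -6 2 N
3 12/25 60/113 606/2825 72/2825 -6 3 W
4 120/289 120/121 -2820/34969 10080/34969 -7 3 N
final -7 4 W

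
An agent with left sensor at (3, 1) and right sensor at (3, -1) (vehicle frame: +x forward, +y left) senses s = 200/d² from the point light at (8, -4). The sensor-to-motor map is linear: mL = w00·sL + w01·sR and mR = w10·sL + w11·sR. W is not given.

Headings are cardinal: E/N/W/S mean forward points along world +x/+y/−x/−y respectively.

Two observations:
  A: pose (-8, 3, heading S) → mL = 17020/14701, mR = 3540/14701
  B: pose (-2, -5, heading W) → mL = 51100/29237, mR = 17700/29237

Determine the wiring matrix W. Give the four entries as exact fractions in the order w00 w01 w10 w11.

obs A: pose=(-8,3,S) → sL=200/241, sR=40/61, mL=17020/14701, mR=3540/14701
obs B: pose=(-2,-5,W) → sL=200/173, sR=200/169, mL=51100/29237, mR=17700/29237
sensor matrix S = [[200/241, 40/61], [200/173, 200/169]]; det S = 96288000/429813137
solve [mL_A; mL_B] = S·[w00; w01] and [mR_A; mR_B] = S·[w10; w11]:
  w00 = 1, w01 = 1/2, w10 = -1/2, w11 = 1

1 1/2 -1/2 1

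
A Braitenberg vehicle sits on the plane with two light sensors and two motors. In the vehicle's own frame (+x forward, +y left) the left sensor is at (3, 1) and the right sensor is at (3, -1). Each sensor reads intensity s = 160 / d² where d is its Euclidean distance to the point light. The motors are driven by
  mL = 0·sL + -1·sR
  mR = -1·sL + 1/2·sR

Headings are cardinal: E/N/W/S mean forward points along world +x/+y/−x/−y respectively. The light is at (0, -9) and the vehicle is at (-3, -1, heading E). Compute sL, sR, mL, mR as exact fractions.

160/81 160/49 -160/49 -1360/3969

left sensor world pos  = (0, 0); dL² = 81
right sensor world pos = (0, -2); dR² = 49
sL = 160/81 = 160/81
sR = 160/49 = 160/49
mL = 0·sL + -1·sR = -160/49
mR = -1·sL + 1/2·sR = -1360/3969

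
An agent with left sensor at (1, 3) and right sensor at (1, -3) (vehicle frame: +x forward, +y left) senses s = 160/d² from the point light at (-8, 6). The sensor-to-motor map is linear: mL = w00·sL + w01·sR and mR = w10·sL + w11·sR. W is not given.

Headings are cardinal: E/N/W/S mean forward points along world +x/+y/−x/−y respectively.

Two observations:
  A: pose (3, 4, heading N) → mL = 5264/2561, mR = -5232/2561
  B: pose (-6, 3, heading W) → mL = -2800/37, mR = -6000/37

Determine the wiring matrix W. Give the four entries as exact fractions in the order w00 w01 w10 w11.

1 -1/2 -1/2 -1

obs A: pose=(3,4,N) → sL=32/13, sR=160/197, mL=5264/2561, mR=-5232/2561
obs B: pose=(-6,3,W) → sL=160/37, sR=160, mL=-2800/37, mR=-6000/37
sensor matrix S = [[32/13, 160/197], [160/37, 160]]; det S = 36986880/94757
solve [mL_A; mL_B] = S·[w00; w01] and [mR_A; mR_B] = S·[w10; w11]:
  w00 = 1, w01 = -1/2, w10 = -1/2, w11 = -1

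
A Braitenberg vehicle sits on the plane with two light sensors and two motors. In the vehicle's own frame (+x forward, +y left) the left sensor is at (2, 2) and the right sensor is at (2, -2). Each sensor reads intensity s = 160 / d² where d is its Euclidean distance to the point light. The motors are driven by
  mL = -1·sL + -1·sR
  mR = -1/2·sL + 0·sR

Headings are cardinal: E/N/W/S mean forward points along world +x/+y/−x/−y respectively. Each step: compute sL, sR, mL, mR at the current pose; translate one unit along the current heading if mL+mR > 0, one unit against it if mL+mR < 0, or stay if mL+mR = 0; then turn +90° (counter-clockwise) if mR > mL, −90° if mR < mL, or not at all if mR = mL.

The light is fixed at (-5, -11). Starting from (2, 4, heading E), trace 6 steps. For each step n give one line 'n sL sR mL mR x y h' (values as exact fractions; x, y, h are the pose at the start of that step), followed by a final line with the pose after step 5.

0 16/37 16/25 -992/925 -8/37 2 4 E
1 32/61 160/353 -21056/21533 -16/61 1 4 N
2 1 10/17 -27/17 -1/2 1 3 W
3 32/45 160/169 -12608/7605 -16/45 2 3 S
4 16/37 16/25 -992/925 -8/37 2 4 E
5 32/61 160/353 -21056/21533 -16/61 1 4 N
final 1 3 W

n=0: pose=(2,4,E); sL=16/37, sR=16/25; mL=-992/925, mR=-8/37; mL+mR=-1192/925 → advance -1; mR−mL=792/925 → turn +1·90°
n=1: pose=(1,4,N); sL=32/61, sR=160/353; mL=-21056/21533, mR=-16/61; mL+mR=-26704/21533 → advance -1; mR−mL=15408/21533 → turn +1·90°
n=2: pose=(1,3,W); sL=1, sR=10/17; mL=-27/17, mR=-1/2; mL+mR=-71/34 → advance -1; mR−mL=37/34 → turn +1·90°
n=3: pose=(2,3,S); sL=32/45, sR=160/169; mL=-12608/7605, mR=-16/45; mL+mR=-5104/2535 → advance -1; mR−mL=9904/7605 → turn +1·90°
n=4: pose=(2,4,E); sL=16/37, sR=16/25; mL=-992/925, mR=-8/37; mL+mR=-1192/925 → advance -1; mR−mL=792/925 → turn +1·90°
n=5: pose=(1,4,N); sL=32/61, sR=160/353; mL=-21056/21533, mR=-16/61; mL+mR=-26704/21533 → advance -1; mR−mL=15408/21533 → turn +1·90°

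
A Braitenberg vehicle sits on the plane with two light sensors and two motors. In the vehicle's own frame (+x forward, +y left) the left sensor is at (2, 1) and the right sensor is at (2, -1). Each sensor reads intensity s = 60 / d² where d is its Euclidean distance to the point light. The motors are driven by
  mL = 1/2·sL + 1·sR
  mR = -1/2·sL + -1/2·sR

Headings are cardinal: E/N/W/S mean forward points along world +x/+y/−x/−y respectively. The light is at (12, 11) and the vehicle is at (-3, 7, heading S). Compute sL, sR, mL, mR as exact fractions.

15/58 15/73 2835/8468 -1965/8468

left sensor world pos  = (-2, 5); dL² = 232
right sensor world pos = (-4, 5); dR² = 292
sL = 60/232 = 15/58
sR = 60/292 = 15/73
mL = 1/2·sL + 1·sR = 2835/8468
mR = -1/2·sL + -1/2·sR = -1965/8468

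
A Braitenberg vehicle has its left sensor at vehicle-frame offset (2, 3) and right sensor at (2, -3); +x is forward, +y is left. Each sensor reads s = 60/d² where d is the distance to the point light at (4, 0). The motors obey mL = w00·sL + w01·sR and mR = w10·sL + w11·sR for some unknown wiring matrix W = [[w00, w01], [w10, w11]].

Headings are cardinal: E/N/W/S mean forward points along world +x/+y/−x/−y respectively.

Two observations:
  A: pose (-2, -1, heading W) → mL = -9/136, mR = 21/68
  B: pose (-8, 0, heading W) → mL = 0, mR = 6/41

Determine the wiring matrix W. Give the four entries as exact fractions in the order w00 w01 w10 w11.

1/2 -1/2 1 -1/2

obs A: pose=(-2,-1,W) → sL=3/4, sR=15/17, mL=-9/136, mR=21/68
obs B: pose=(-8,0,W) → sL=12/41, sR=12/41, mL=0, mR=6/41
sensor matrix S = [[3/4, 15/17], [12/41, 12/41]]; det S = -27/697
solve [mL_A; mL_B] = S·[w00; w01] and [mR_A; mR_B] = S·[w10; w11]:
  w00 = 1/2, w01 = -1/2, w10 = 1, w11 = -1/2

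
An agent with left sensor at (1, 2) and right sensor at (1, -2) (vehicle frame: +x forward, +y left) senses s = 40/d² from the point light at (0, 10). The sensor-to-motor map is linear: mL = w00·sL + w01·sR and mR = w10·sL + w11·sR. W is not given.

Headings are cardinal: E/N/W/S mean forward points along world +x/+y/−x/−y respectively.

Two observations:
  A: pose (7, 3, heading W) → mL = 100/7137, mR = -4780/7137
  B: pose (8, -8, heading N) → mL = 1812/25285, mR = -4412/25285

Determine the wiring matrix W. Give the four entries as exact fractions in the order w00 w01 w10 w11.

obs A: pose=(7,3,W) → sL=40/117, sR=40/61, mL=100/7137, mR=-4780/7137
obs B: pose=(8,-8,N) → sL=8/65, sR=40/389, mL=1812/25285, mR=-4412/25285
sensor matrix S = [[40/117, 40/61], [8/65, 40/389]]; det S = -9728/213561
solve [mL_A; mL_B] = S·[w00; w01] and [mR_A; mR_B] = S·[w10; w11]:
  w00 = 1, w01 = -1/2, w10 = -1, w11 = -1/2

1 -1/2 -1 -1/2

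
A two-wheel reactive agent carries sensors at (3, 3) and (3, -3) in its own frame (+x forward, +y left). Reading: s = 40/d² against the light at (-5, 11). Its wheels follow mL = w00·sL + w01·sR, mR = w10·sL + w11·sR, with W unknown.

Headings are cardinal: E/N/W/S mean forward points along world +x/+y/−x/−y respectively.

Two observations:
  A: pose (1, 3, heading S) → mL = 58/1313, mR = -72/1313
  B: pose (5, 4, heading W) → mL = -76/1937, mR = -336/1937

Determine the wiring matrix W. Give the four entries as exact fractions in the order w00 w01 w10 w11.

1 -1/2 1/2 -1/2

obs A: pose=(1,3,S) → sL=20/101, sR=4/13, mL=58/1313, mR=-72/1313
obs B: pose=(5,4,W) → sL=40/149, sR=8/13, mL=-76/1937, mR=-336/1937
sensor matrix S = [[20/101, 4/13], [40/149, 8/13]]; det S = 7680/195637
solve [mL_A; mL_B] = S·[w00; w01] and [mR_A; mR_B] = S·[w10; w11]:
  w00 = 1, w01 = -1/2, w10 = 1/2, w11 = -1/2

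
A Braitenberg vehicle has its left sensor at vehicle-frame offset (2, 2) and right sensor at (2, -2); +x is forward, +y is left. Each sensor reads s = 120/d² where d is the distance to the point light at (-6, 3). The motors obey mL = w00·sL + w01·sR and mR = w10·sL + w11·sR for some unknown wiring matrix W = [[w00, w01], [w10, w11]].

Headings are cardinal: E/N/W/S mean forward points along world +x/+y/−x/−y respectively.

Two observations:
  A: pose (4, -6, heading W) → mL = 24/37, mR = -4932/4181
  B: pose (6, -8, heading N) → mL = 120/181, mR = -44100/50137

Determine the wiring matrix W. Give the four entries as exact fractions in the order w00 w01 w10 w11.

obs A: pose=(4,-6,W) → sL=24/37, sR=120/113, mL=24/37, mR=-4932/4181
obs B: pose=(6,-8,N) → sL=120/181, sR=120/277, mL=120/181, mR=-44100/50137
sensor matrix S = [[24/37, 120/113], [120/181, 120/277]]; det S = -88680960/209622797
solve [mL_A; mL_B] = S·[w00; w01] and [mR_A; mR_B] = S·[w10; w11]:
  w00 = 1, w01 = 0, w10 = -1, w11 = -1/2

1 0 -1 -1/2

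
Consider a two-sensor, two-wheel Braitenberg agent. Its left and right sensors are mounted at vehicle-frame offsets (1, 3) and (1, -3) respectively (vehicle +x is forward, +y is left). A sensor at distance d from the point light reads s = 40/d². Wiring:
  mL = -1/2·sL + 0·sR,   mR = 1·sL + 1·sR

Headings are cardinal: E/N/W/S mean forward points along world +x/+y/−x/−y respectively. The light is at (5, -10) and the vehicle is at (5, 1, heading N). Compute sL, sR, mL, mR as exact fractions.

40/153 40/153 -20/153 80/153

left sensor world pos  = (2, 2); dL² = 153
right sensor world pos = (8, 2); dR² = 153
sL = 40/153 = 40/153
sR = 40/153 = 40/153
mL = -1/2·sL + 0·sR = -20/153
mR = 1·sL + 1·sR = 80/153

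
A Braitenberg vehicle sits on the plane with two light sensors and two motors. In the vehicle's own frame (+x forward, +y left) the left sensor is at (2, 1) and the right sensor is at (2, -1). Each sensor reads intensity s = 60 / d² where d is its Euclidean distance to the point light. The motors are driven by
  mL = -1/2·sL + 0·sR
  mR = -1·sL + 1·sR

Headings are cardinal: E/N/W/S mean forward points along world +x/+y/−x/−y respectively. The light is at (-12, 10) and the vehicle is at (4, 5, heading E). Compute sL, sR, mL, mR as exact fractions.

3/17 1/6 -3/34 -1/102

left sensor world pos  = (6, 6); dL² = 340
right sensor world pos = (6, 4); dR² = 360
sL = 60/340 = 3/17
sR = 60/360 = 1/6
mL = -1/2·sL + 0·sR = -3/34
mR = -1·sL + 1·sR = -1/102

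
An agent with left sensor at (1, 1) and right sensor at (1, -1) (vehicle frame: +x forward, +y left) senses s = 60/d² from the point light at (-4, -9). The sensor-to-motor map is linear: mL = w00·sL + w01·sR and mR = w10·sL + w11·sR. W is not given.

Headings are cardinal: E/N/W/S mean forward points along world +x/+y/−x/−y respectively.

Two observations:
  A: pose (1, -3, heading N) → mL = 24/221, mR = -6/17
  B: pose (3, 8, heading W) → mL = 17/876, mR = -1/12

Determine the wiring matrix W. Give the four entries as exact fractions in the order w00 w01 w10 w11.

1/2 -1/2 0 -1/2

obs A: pose=(1,-3,N) → sL=12/13, sR=12/17, mL=24/221, mR=-6/17
obs B: pose=(3,8,W) → sL=15/73, sR=1/6, mL=17/876, mR=-1/12
sensor matrix S = [[12/13, 12/17], [15/73, 1/6]]; det S = 142/16133
solve [mL_A; mL_B] = S·[w00; w01] and [mR_A; mR_B] = S·[w10; w11]:
  w00 = 1/2, w01 = -1/2, w10 = 0, w11 = -1/2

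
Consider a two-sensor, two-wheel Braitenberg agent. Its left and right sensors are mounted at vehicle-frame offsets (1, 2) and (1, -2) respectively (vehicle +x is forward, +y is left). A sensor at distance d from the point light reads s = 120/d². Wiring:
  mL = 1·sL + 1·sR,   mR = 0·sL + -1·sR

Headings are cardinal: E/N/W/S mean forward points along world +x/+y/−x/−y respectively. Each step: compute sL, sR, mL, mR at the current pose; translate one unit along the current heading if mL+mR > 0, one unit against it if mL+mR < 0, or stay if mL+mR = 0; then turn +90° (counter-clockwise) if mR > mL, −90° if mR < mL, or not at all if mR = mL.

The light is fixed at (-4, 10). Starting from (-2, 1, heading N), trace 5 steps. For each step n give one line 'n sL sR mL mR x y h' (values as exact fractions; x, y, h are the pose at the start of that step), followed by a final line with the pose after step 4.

n=0: pose=(-2,1,N); sL=15/8, sR=3/2; mL=27/8, mR=-3/2; mL+mR=15/8 → advance +1; mR−mL=-39/8 → turn -1·90°
n=1: pose=(-2,2,E); sL=8/3, sR=120/109; mL=1232/327, mR=-120/109; mL+mR=8/3 → advance +1; mR−mL=-1592/327 → turn -1·90°
n=2: pose=(-1,2,S); sL=60/53, sR=60/41; mL=5640/2173, mR=-60/41; mL+mR=60/53 → advance +1; mR−mL=-8820/2173 → turn -1·90°
n=3: pose=(-1,1,W); sL=24/25, sR=120/53; mL=4272/1325, mR=-120/53; mL+mR=24/25 → advance +1; mR−mL=-7272/1325 → turn -1·90°
n=4: pose=(-2,1,N); sL=15/8, sR=3/2; mL=27/8, mR=-3/2; mL+mR=15/8 → advance +1; mR−mL=-39/8 → turn -1·90°

0 15/8 3/2 27/8 -3/2 -2 1 N
1 8/3 120/109 1232/327 -120/109 -2 2 E
2 60/53 60/41 5640/2173 -60/41 -1 2 S
3 24/25 120/53 4272/1325 -120/53 -1 1 W
4 15/8 3/2 27/8 -3/2 -2 1 N
final -2 2 E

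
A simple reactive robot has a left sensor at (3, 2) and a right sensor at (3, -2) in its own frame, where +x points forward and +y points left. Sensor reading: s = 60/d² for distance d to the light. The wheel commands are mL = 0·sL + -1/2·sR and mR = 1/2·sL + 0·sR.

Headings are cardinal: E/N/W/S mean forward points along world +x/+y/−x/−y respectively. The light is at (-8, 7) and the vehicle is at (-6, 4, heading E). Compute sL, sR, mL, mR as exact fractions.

30/13 6/5 -3/5 15/13

left sensor world pos  = (-3, 6); dL² = 26
right sensor world pos = (-3, 2); dR² = 50
sL = 60/26 = 30/13
sR = 60/50 = 6/5
mL = 0·sL + -1/2·sR = -3/5
mR = 1/2·sL + 0·sR = 15/13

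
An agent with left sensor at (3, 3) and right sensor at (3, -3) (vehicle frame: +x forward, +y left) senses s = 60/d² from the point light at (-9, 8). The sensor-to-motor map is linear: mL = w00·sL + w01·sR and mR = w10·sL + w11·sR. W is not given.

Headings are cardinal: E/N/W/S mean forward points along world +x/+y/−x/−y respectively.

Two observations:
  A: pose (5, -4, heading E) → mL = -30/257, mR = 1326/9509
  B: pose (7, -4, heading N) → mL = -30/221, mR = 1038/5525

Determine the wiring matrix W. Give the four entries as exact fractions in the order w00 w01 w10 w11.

obs A: pose=(5,-4,E) → sL=6/37, sR=30/257, mL=-30/257, mR=1326/9509
obs B: pose=(7,-4,N) → sL=6/25, sR=30/221, mL=-30/221, mR=1038/5525
sensor matrix S = [[6/37, 30/257], [6/25, 30/221]]; det S = -63072/10507445
solve [mL_A; mL_B] = S·[w00; w01] and [mR_A; mR_B] = S·[w10; w11]:
  w00 = 0, w01 = -1, w10 = 1/2, w11 = 1/2

0 -1 1/2 1/2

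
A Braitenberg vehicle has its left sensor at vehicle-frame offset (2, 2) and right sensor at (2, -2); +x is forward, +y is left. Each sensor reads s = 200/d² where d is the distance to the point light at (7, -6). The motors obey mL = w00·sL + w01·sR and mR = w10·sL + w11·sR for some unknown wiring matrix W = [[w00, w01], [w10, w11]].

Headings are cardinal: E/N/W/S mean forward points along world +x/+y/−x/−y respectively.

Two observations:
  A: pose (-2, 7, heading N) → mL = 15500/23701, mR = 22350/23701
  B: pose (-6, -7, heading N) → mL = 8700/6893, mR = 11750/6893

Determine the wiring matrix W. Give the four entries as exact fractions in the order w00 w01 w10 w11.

1/2 1/2 1 1/2

obs A: pose=(-2,7,N) → sL=100/173, sR=100/137, mL=15500/23701, mR=22350/23701
obs B: pose=(-6,-7,N) → sL=100/113, sR=100/61, mL=8700/6893, mR=11750/6893
sensor matrix S = [[100/173, 100/137], [100/113, 100/61]]; det S = 49280000/163370993
solve [mL_A; mL_B] = S·[w00; w01] and [mR_A; mR_B] = S·[w10; w11]:
  w00 = 1/2, w01 = 1/2, w10 = 1, w11 = 1/2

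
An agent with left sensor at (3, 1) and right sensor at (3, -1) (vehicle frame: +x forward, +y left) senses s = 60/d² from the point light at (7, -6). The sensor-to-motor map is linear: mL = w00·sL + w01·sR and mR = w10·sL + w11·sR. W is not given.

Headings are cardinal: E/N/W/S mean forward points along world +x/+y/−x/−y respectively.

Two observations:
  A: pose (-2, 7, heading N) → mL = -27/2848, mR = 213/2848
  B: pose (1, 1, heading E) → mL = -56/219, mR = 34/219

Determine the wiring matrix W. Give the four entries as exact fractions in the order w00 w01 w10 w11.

obs A: pose=(-2,7,N) → sL=15/89, sR=3/16, mL=-27/2848, mR=213/2848
obs B: pose=(1,1,E) → sL=60/73, sR=4/3, mL=-56/219, mR=34/219
sensor matrix S = [[15/89, 3/16], [60/73, 4/3]]; det S = 1835/25988
solve [mL_A; mL_B] = S·[w00; w01] and [mR_A; mR_B] = S·[w10; w11]:
  w00 = 1/2, w01 = -1/2, w10 = 1, w11 = -1/2

1/2 -1/2 1 -1/2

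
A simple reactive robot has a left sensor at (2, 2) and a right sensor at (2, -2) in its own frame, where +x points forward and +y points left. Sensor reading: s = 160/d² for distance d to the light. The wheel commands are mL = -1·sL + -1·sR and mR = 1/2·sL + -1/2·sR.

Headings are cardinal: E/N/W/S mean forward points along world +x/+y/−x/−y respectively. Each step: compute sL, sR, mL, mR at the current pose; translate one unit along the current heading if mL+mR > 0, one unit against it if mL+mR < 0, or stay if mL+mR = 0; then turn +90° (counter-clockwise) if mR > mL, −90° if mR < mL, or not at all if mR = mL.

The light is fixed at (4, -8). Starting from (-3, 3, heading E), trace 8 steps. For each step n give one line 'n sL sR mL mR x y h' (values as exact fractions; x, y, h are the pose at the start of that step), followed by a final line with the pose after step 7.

n=0: pose=(-3,3,E); sL=80/97, sR=80/53; mL=-12000/5141, mR=-1760/5141; mL+mR=-13760/5141 → advance -1; mR−mL=10240/5141 → turn +1·90°
n=1: pose=(-4,3,N); sL=160/269, sR=32/41; mL=-15168/11029, mR=-1024/11029; mL+mR=-16192/11029 → advance -1; mR−mL=14144/11029 → turn +1·90°
n=2: pose=(-4,2,W); sL=40/41, sR=40/61; mL=-4080/2501, mR=400/2501; mL+mR=-3680/2501 → advance -1; mR−mL=4480/2501 → turn +1·90°
n=3: pose=(-3,2,S); sL=160/89, sR=32/29; mL=-7488/2581, mR=896/2581; mL+mR=-6592/2581 → advance -1; mR−mL=8384/2581 → turn +1·90°
n=4: pose=(-3,3,E); sL=80/97, sR=80/53; mL=-12000/5141, mR=-1760/5141; mL+mR=-13760/5141 → advance -1; mR−mL=10240/5141 → turn +1·90°
n=5: pose=(-4,3,N); sL=160/269, sR=32/41; mL=-15168/11029, mR=-1024/11029; mL+mR=-16192/11029 → advance -1; mR−mL=14144/11029 → turn +1·90°
n=6: pose=(-4,2,W); sL=40/41, sR=40/61; mL=-4080/2501, mR=400/2501; mL+mR=-3680/2501 → advance -1; mR−mL=4480/2501 → turn +1·90°
n=7: pose=(-3,2,S); sL=160/89, sR=32/29; mL=-7488/2581, mR=896/2581; mL+mR=-6592/2581 → advance -1; mR−mL=8384/2581 → turn +1·90°

0 80/97 80/53 -12000/5141 -1760/5141 -3 3 E
1 160/269 32/41 -15168/11029 -1024/11029 -4 3 N
2 40/41 40/61 -4080/2501 400/2501 -4 2 W
3 160/89 32/29 -7488/2581 896/2581 -3 2 S
4 80/97 80/53 -12000/5141 -1760/5141 -3 3 E
5 160/269 32/41 -15168/11029 -1024/11029 -4 3 N
6 40/41 40/61 -4080/2501 400/2501 -4 2 W
7 160/89 32/29 -7488/2581 896/2581 -3 2 S
final -3 3 E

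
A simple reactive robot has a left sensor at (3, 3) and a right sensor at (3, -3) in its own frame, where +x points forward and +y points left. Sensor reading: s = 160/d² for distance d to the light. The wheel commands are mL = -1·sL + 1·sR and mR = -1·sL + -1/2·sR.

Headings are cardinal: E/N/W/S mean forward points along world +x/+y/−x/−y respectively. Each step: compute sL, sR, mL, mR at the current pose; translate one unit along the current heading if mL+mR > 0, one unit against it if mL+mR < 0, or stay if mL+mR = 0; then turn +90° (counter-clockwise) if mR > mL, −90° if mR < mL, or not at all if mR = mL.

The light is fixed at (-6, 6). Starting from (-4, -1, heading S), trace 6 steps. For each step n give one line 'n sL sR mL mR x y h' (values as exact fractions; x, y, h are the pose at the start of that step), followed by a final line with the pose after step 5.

0 32/25 160/101 768/2525 -5232/2525 -4 -1 S
1 80/41 16 576/41 -408/41 -4 0 W
2 160/13 32/5 -384/65 -1008/65 -5 0 N
3 5 40/29 -105/29 -165/29 -5 -1 E
4 160/109 160/109 0 -240/109 -6 -1 S
5 16/9 80/9 64/9 -56/9 -6 0 W
final -7 0 N

n=0: pose=(-4,-1,S); sL=32/25, sR=160/101; mL=768/2525, mR=-5232/2525; mL+mR=-4464/2525 → advance -1; mR−mL=-240/101 → turn -1·90°
n=1: pose=(-4,0,W); sL=80/41, sR=16; mL=576/41, mR=-408/41; mL+mR=168/41 → advance +1; mR−mL=-24 → turn -1·90°
n=2: pose=(-5,0,N); sL=160/13, sR=32/5; mL=-384/65, mR=-1008/65; mL+mR=-1392/65 → advance -1; mR−mL=-48/5 → turn -1·90°
n=3: pose=(-5,-1,E); sL=5, sR=40/29; mL=-105/29, mR=-165/29; mL+mR=-270/29 → advance -1; mR−mL=-60/29 → turn -1·90°
n=4: pose=(-6,-1,S); sL=160/109, sR=160/109; mL=0, mR=-240/109; mL+mR=-240/109 → advance -1; mR−mL=-240/109 → turn -1·90°
n=5: pose=(-6,0,W); sL=16/9, sR=80/9; mL=64/9, mR=-56/9; mL+mR=8/9 → advance +1; mR−mL=-40/3 → turn -1·90°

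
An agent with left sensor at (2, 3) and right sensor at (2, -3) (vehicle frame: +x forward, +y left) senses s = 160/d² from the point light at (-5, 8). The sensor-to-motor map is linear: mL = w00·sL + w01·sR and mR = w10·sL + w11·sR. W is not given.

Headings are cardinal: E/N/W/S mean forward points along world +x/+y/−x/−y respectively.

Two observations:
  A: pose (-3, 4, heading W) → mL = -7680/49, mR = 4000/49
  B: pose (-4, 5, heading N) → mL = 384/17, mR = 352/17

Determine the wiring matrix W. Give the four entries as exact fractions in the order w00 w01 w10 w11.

1 -1 1/2 1/2

obs A: pose=(-3,4,W) → sL=160/49, sR=160, mL=-7680/49, mR=4000/49
obs B: pose=(-4,5,N) → sL=32, sR=160/17, mL=384/17, mR=352/17
sensor matrix S = [[160/49, 160], [32, 160/17]]; det S = -4239360/833
solve [mL_A; mL_B] = S·[w00; w01] and [mR_A; mR_B] = S·[w10; w11]:
  w00 = 1, w01 = -1, w10 = 1/2, w11 = 1/2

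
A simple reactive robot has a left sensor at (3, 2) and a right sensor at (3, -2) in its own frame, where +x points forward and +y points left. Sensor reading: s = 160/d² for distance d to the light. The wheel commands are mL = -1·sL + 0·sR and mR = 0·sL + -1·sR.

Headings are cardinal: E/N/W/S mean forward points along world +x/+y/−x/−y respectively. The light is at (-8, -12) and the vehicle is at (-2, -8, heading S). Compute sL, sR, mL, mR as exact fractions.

32/13 160/17 -32/13 -160/17

left sensor world pos  = (0, -11); dL² = 65
right sensor world pos = (-4, -11); dR² = 17
sL = 160/65 = 32/13
sR = 160/17 = 160/17
mL = -1·sL + 0·sR = -32/13
mR = 0·sL + -1·sR = -160/17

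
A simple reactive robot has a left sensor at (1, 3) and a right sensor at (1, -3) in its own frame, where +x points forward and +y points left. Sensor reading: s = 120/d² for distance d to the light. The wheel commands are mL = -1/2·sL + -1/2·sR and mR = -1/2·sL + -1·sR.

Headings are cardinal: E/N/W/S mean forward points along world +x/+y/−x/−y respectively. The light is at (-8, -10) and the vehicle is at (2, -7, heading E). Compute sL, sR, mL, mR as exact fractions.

left sensor world pos  = (3, -4); dL² = 157
right sensor world pos = (3, -10); dR² = 121
sL = 120/157 = 120/157
sR = 120/121 = 120/121
mL = -1/2·sL + -1/2·sR = -16680/18997
mR = -1/2·sL + -1·sR = -26100/18997

120/157 120/121 -16680/18997 -26100/18997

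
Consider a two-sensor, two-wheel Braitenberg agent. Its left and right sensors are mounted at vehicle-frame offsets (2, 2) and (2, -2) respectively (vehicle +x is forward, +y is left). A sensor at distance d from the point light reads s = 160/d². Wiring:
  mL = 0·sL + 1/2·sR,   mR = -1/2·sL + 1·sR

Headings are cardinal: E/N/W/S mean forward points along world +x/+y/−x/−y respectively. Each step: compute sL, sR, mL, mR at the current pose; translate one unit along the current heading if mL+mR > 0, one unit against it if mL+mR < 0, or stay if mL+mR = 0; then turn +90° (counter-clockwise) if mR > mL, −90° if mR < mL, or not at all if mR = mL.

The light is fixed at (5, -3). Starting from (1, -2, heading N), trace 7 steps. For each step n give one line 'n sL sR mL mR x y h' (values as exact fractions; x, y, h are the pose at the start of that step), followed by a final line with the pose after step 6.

0 32/9 160/13 80/13 1232/117 1 -2 N
1 40/9 40/13 20/13 100/117 1 -1 W
2 32/13 32/5 16/5 336/65 0 -1 N
3 16/5 80/37 40/37 104/185 0 0 W
4 160/89 160/41 80/41 10960/3649 -1 0 N
5 40/17 8/5 4/5 36/85 -1 1 W
6 160/117 160/61 80/61 13840/7137 -2 1 N
final -2 2 W

n=0: pose=(1,-2,N); sL=32/9, sR=160/13; mL=80/13, mR=1232/117; mL+mR=1952/117 → advance +1; mR−mL=512/117 → turn +1·90°
n=1: pose=(1,-1,W); sL=40/9, sR=40/13; mL=20/13, mR=100/117; mL+mR=280/117 → advance +1; mR−mL=-80/117 → turn -1·90°
n=2: pose=(0,-1,N); sL=32/13, sR=32/5; mL=16/5, mR=336/65; mL+mR=544/65 → advance +1; mR−mL=128/65 → turn +1·90°
n=3: pose=(0,0,W); sL=16/5, sR=80/37; mL=40/37, mR=104/185; mL+mR=304/185 → advance +1; mR−mL=-96/185 → turn -1·90°
n=4: pose=(-1,0,N); sL=160/89, sR=160/41; mL=80/41, mR=10960/3649; mL+mR=18080/3649 → advance +1; mR−mL=3840/3649 → turn +1·90°
n=5: pose=(-1,1,W); sL=40/17, sR=8/5; mL=4/5, mR=36/85; mL+mR=104/85 → advance +1; mR−mL=-32/85 → turn -1·90°
n=6: pose=(-2,1,N); sL=160/117, sR=160/61; mL=80/61, mR=13840/7137; mL+mR=23200/7137 → advance +1; mR−mL=4480/7137 → turn +1·90°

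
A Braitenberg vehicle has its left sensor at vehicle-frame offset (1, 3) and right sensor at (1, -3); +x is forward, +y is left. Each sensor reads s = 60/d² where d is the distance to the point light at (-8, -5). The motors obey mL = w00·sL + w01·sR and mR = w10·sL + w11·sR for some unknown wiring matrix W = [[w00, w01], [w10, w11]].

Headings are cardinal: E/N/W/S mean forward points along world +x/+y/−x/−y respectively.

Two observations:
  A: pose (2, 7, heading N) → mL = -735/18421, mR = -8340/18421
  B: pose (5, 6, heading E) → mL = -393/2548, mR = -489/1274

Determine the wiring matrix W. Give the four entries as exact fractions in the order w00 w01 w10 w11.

1/2 -1 -1 -1

obs A: pose=(2,7,N) → sL=30/109, sR=30/169, mL=-735/18421, mR=-8340/18421
obs B: pose=(5,6,E) → sL=15/98, sR=3/13, mL=-393/2548, mR=-489/1274
sensor matrix S = [[30/109, 30/169], [15/98, 3/13]]; det S = 32805/902629
solve [mL_A; mL_B] = S·[w00; w01] and [mR_A; mR_B] = S·[w10; w11]:
  w00 = 1/2, w01 = -1, w10 = -1, w11 = -1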